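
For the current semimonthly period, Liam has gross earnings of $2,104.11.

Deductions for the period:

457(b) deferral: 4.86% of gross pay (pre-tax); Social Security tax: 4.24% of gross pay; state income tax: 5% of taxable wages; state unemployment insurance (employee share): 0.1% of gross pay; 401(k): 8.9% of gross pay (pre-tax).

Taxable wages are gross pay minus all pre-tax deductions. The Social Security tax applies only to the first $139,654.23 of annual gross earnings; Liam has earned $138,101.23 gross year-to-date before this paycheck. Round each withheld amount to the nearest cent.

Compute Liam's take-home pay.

401(k): $2,104.11 × 0.089 = $187.27
457(b) deferral: $2,104.11 × 0.0486 = $102.26
Pre-tax total = $187.27 + $102.26 = $289.53
Taxable wages = $2,104.11 − $289.53 = $1,814.58
State income tax: $1,814.58 × 0.05 = $90.73
State unemployment insurance (employee share): $2,104.11 × 0.001 = $2.10
Social Security tax: only $139,654.23 − $138,101.23 = $1,553.00 of this check is subject → $1,553.00 × 0.0424 = $65.85
Total deductions = $187.27 + $102.26 + $90.73 + $2.10 + $65.85 = $448.21
Net pay = $2,104.11 − $448.21 = $1,655.90

$1,655.90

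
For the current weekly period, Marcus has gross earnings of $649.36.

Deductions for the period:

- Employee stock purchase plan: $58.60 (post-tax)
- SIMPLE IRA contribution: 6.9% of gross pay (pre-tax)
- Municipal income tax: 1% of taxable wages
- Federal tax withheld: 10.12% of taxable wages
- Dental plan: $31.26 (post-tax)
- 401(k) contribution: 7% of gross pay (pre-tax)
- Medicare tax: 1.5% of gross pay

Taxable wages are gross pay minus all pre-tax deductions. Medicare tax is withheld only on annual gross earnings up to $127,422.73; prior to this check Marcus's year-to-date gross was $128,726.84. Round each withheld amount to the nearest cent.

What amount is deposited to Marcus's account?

401(k) contribution: $649.36 × 0.07 = $45.46
SIMPLE IRA contribution: $649.36 × 0.069 = $44.81
Pre-tax total = $45.46 + $44.81 = $90.27
Taxable wages = $649.36 − $90.27 = $559.09
Municipal income tax: $559.09 × 0.01 = $5.59
Federal tax withheld: $559.09 × 0.1012 = $56.58
Medicare tax: annual cap $127,422.73 already reached (YTD $128,726.84), so $0.00
Employee stock purchase plan: $58.60
Dental plan: $31.26
Total deductions = $45.46 + $44.81 + $5.59 + $56.58 + $0.00 + $58.60 + $31.26 = $242.30
Net pay = $649.36 − $242.30 = $407.06

$407.06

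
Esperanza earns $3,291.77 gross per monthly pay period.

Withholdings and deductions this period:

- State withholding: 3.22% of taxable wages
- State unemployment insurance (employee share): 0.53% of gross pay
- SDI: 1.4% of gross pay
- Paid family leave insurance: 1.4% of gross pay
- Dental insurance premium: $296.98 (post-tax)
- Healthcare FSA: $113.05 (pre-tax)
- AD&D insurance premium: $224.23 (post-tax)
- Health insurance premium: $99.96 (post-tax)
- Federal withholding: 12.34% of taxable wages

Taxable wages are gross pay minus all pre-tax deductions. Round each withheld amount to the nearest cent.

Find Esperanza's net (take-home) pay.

Healthcare FSA: $113.05
Taxable wages = $3,291.77 − $113.05 = $3,178.72
State withholding: $3,178.72 × 0.0322 = $102.35
Federal withholding: $3,178.72 × 0.1234 = $392.25
State unemployment insurance (employee share): $3,291.77 × 0.0053 = $17.45
Paid family leave insurance: $3,291.77 × 0.014 = $46.08
SDI: $3,291.77 × 0.014 = $46.08
Health insurance premium: $99.96
Dental insurance premium: $296.98
AD&D insurance premium: $224.23
Total deductions = $113.05 + $102.35 + $392.25 + $17.45 + $46.08 + $46.08 + $99.96 + $296.98 + $224.23 = $1,338.43
Net pay = $3,291.77 − $1,338.43 = $1,953.34

$1,953.34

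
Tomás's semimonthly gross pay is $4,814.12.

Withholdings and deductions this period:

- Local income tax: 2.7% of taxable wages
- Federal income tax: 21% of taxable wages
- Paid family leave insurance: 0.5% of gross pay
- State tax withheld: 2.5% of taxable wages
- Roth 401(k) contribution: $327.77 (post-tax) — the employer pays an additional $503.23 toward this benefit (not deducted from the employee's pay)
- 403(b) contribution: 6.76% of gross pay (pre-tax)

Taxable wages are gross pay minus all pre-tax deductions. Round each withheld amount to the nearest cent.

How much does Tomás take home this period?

$2,960.82

403(b) contribution: $4,814.12 × 0.0676 = $325.43
Taxable wages = $4,814.12 − $325.43 = $4,488.69
State tax withheld: $4,488.69 × 0.025 = $112.22
Local income tax: $4,488.69 × 0.027 = $121.19
Federal income tax: $4,488.69 × 0.21 = $942.62
Paid family leave insurance: $4,814.12 × 0.005 = $24.07
Roth 401(k) contribution: $327.77
(Employer's $503.23 toward Roth 401(k) contribution is not withheld from the employee.)
Total deductions = $325.43 + $112.22 + $121.19 + $942.62 + $24.07 + $327.77 = $1,853.30
Net pay = $4,814.12 − $1,853.30 = $2,960.82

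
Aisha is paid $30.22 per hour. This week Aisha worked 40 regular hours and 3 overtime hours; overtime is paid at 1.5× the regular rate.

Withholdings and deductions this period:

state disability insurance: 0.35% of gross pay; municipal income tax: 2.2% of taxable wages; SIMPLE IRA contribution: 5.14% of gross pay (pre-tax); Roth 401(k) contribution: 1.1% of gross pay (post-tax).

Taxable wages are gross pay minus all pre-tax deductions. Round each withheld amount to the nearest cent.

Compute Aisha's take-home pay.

$1228.11

Regular pay: 40 × $30.22 = $1208.80
Overtime pay: 3 × $30.22 × 1.5 = $135.99
Gross pay = $1208.80 + $135.99 = $1344.79
SIMPLE IRA contribution: $1344.79 × 0.0514 = $69.12
Taxable wages = $1344.79 − $69.12 = $1275.67
Municipal income tax: $1275.67 × 0.022 = $28.06
State disability insurance: $1344.79 × 0.0035 = $4.71
Roth 401(k) contribution: $1344.79 × 0.011 = $14.79
Total deductions = $69.12 + $28.06 + $4.71 + $14.79 = $116.68
Net pay = $1344.79 − $116.68 = $1228.11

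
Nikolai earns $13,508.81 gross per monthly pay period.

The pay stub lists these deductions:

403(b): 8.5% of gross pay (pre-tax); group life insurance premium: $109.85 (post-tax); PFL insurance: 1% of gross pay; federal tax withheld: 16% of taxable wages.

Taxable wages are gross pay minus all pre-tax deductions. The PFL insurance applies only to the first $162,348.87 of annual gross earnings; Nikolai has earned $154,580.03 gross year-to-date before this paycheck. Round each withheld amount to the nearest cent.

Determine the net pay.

$10,195.33

403(b): $13,508.81 × 0.085 = $1,148.25
Taxable wages = $13,508.81 − $1,148.25 = $12,360.56
Federal tax withheld: $12,360.56 × 0.16 = $1,977.69
PFL insurance: only $162,348.87 − $154,580.03 = $7,768.84 of this check is subject → $7,768.84 × 0.01 = $77.69
Group life insurance premium: $109.85
Total deductions = $1,148.25 + $1,977.69 + $77.69 + $109.85 = $3,313.48
Net pay = $13,508.81 − $3,313.48 = $10,195.33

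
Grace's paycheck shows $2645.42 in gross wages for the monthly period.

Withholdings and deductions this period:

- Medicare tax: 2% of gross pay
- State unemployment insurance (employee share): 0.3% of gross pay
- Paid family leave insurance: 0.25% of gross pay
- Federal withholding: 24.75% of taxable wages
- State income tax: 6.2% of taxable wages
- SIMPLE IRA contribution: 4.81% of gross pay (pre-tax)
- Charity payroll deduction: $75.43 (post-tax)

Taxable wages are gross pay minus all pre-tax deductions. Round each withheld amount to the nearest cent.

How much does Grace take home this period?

$1595.91

SIMPLE IRA contribution: $2645.42 × 0.0481 = $127.24
Taxable wages = $2645.42 − $127.24 = $2518.18
Federal withholding: $2518.18 × 0.2475 = $623.25
State income tax: $2518.18 × 0.062 = $156.13
Paid family leave insurance: $2645.42 × 0.0025 = $6.61
State unemployment insurance (employee share): $2645.42 × 0.003 = $7.94
Medicare tax: $2645.42 × 0.02 = $52.91
Charity payroll deduction: $75.43
Total deductions = $127.24 + $623.25 + $156.13 + $6.61 + $7.94 + $52.91 + $75.43 = $1049.51
Net pay = $2645.42 − $1049.51 = $1595.91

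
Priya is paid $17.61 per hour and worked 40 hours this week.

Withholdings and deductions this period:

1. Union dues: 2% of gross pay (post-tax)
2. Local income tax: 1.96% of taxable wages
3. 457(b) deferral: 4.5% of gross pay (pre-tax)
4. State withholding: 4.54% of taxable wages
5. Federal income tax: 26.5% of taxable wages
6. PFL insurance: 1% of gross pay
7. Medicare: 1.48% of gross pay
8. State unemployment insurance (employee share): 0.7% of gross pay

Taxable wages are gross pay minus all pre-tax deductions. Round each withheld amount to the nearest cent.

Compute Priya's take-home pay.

$414.22

Gross pay: 40 × $17.61 = $704.40
457(b) deferral: $704.40 × 0.045 = $31.70
Taxable wages = $704.40 − $31.70 = $672.70
Local income tax: $672.70 × 0.0196 = $13.18
State withholding: $672.70 × 0.0454 = $30.54
Federal income tax: $672.70 × 0.265 = $178.27
Medicare: $704.40 × 0.0148 = $10.43
State unemployment insurance (employee share): $704.40 × 0.007 = $4.93
PFL insurance: $704.40 × 0.01 = $7.04
Union dues: $704.40 × 0.02 = $14.09
Total deductions = $31.70 + $13.18 + $30.54 + $178.27 + $10.43 + $4.93 + $7.04 + $14.09 = $290.18
Net pay = $704.40 − $290.18 = $414.22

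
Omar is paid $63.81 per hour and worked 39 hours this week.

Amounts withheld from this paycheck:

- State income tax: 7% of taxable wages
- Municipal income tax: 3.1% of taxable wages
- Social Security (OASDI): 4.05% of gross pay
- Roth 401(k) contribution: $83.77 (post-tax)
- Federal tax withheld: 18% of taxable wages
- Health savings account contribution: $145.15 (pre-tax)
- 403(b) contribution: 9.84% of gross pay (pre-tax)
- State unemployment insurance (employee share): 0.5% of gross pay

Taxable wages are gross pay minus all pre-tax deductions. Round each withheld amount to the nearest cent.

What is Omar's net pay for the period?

Gross pay: 39 × $63.81 = $2,488.59
Health savings account contribution: $145.15
403(b) contribution: $2,488.59 × 0.0984 = $244.88
Pre-tax total = $145.15 + $244.88 = $390.03
Taxable wages = $2,488.59 − $390.03 = $2,098.56
Municipal income tax: $2,098.56 × 0.031 = $65.06
Federal tax withheld: $2,098.56 × 0.18 = $377.74
State income tax: $2,098.56 × 0.07 = $146.90
State unemployment insurance (employee share): $2,488.59 × 0.005 = $12.44
Social Security (OASDI): $2,488.59 × 0.0405 = $100.79
Roth 401(k) contribution: $83.77
Total deductions = $145.15 + $244.88 + $65.06 + $377.74 + $146.90 + $12.44 + $100.79 + $83.77 = $1,176.73
Net pay = $2,488.59 − $1,176.73 = $1,311.86

$1,311.86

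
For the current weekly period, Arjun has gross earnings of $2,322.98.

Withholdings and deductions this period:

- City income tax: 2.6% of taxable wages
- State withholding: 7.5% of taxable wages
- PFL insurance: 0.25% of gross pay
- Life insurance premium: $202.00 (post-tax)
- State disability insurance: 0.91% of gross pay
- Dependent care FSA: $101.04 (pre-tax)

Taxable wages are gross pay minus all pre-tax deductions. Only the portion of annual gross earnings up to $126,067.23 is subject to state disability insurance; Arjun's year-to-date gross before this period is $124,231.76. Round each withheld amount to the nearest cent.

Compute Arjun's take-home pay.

Dependent care FSA: $101.04
Taxable wages = $2,322.98 − $101.04 = $2,221.94
City income tax: $2,221.94 × 0.026 = $57.77
State withholding: $2,221.94 × 0.075 = $166.65
State disability insurance: only $126,067.23 − $124,231.76 = $1,835.47 of this check is subject → $1,835.47 × 0.0091 = $16.70
PFL insurance: $2,322.98 × 0.0025 = $5.81
Life insurance premium: $202.00
Total deductions = $101.04 + $57.77 + $166.65 + $16.70 + $5.81 + $202.00 = $549.97
Net pay = $2,322.98 − $549.97 = $1,773.01

$1,773.01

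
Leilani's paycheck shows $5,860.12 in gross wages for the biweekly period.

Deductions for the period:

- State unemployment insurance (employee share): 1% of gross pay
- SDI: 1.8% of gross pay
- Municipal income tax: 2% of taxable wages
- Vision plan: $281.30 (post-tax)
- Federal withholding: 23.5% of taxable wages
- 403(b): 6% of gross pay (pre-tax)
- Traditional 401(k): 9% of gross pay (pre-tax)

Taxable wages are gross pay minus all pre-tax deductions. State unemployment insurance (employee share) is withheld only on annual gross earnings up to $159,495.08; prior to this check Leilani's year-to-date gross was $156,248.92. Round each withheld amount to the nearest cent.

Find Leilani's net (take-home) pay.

Traditional 401(k): $5,860.12 × 0.09 = $527.41
403(b): $5,860.12 × 0.06 = $351.61
Pre-tax total = $527.41 + $351.61 = $879.02
Taxable wages = $5,860.12 − $879.02 = $4,981.10
Federal withholding: $4,981.10 × 0.235 = $1,170.56
Municipal income tax: $4,981.10 × 0.02 = $99.62
State unemployment insurance (employee share): only $159,495.08 − $156,248.92 = $3,246.16 of this check is subject → $3,246.16 × 0.01 = $32.46
SDI: $5,860.12 × 0.018 = $105.48
Vision plan: $281.30
Total deductions = $527.41 + $351.61 + $1,170.56 + $99.62 + $32.46 + $105.48 + $281.30 = $2,568.44
Net pay = $5,860.12 − $2,568.44 = $3,291.68

$3,291.68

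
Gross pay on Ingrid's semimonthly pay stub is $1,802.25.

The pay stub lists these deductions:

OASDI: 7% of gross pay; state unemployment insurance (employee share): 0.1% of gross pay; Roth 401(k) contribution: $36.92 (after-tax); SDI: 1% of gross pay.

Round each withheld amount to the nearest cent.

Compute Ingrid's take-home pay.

$1,619.35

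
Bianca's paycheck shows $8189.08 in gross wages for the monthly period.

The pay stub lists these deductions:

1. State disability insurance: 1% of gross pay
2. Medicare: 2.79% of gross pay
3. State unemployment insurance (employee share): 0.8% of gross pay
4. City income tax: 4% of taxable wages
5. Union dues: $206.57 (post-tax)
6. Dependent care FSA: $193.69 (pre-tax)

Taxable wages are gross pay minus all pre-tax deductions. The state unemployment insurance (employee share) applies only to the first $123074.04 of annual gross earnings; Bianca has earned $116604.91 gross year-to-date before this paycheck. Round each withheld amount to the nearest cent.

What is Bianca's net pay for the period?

$7106.88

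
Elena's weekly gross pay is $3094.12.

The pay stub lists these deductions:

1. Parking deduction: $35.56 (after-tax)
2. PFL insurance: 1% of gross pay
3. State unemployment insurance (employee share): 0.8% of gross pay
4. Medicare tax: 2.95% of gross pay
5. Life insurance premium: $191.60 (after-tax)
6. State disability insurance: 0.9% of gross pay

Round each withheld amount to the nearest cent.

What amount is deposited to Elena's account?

PFL insurance: $3094.12 × 0.01 = $30.94
Medicare tax: $3094.12 × 0.0295 = $91.28
State unemployment insurance (employee share): $3094.12 × 0.008 = $24.75
State disability insurance: $3094.12 × 0.009 = $27.85
Life insurance premium: $191.60
Parking deduction: $35.56
Total deductions = $30.94 + $91.28 + $24.75 + $27.85 + $191.60 + $35.56 = $401.98
Net pay = $3094.12 − $401.98 = $2692.14

$2692.14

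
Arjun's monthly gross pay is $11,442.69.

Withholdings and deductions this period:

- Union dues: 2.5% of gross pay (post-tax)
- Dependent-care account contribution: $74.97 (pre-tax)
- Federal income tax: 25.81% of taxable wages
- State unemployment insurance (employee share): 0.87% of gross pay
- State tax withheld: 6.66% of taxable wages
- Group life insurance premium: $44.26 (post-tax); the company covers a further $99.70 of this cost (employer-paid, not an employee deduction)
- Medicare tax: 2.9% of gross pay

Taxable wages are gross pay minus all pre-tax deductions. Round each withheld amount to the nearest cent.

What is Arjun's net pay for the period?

Dependent-care account contribution: $74.97
Taxable wages = $11,442.69 − $74.97 = $11,367.72
Federal income tax: $11,367.72 × 0.2581 = $2,934.01
State tax withheld: $11,367.72 × 0.0666 = $757.09
Medicare tax: $11,442.69 × 0.029 = $331.84
State unemployment insurance (employee share): $11,442.69 × 0.0087 = $99.55
Group life insurance premium: $44.26
Union dues: $11,442.69 × 0.025 = $286.07
(Employer's $99.70 toward group life insurance premium is not withheld from the employee.)
Total deductions = $74.97 + $2,934.01 + $757.09 + $331.84 + $99.55 + $44.26 + $286.07 = $4,527.79
Net pay = $11,442.69 − $4,527.79 = $6,914.90

$6,914.90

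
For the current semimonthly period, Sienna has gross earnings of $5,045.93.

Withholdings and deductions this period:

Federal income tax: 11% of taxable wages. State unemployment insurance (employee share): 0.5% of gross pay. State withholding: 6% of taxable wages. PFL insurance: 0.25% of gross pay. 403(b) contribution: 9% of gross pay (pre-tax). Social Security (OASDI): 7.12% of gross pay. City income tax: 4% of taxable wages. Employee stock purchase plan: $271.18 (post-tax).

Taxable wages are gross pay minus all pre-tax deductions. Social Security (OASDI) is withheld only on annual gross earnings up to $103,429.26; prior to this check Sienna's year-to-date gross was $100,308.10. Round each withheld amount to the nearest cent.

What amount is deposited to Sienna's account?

403(b) contribution: $5,045.93 × 0.09 = $454.13
Taxable wages = $5,045.93 − $454.13 = $4,591.80
Federal income tax: $4,591.80 × 0.11 = $505.10
State withholding: $4,591.80 × 0.06 = $275.51
City income tax: $4,591.80 × 0.04 = $183.67
Social Security (OASDI): only $103,429.26 − $100,308.10 = $3,121.16 of this check is subject → $3,121.16 × 0.0712 = $222.23
State unemployment insurance (employee share): $5,045.93 × 0.005 = $25.23
PFL insurance: $5,045.93 × 0.0025 = $12.61
Employee stock purchase plan: $271.18
Total deductions = $454.13 + $505.10 + $275.51 + $183.67 + $222.23 + $25.23 + $12.61 + $271.18 = $1,949.66
Net pay = $5,045.93 − $1,949.66 = $3,096.27

$3,096.27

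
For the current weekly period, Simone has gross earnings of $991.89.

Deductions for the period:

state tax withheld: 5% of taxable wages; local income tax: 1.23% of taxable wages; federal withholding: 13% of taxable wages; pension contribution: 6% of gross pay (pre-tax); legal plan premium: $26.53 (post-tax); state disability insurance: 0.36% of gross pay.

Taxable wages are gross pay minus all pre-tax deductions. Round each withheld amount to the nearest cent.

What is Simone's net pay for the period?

Pension contribution: $991.89 × 0.06 = $59.51
Taxable wages = $991.89 − $59.51 = $932.38
Local income tax: $932.38 × 0.0123 = $11.47
Federal withholding: $932.38 × 0.13 = $121.21
State tax withheld: $932.38 × 0.05 = $46.62
State disability insurance: $991.89 × 0.0036 = $3.57
Legal plan premium: $26.53
Total deductions = $59.51 + $11.47 + $121.21 + $46.62 + $3.57 + $26.53 = $268.91
Net pay = $991.89 − $268.91 = $722.98

$722.98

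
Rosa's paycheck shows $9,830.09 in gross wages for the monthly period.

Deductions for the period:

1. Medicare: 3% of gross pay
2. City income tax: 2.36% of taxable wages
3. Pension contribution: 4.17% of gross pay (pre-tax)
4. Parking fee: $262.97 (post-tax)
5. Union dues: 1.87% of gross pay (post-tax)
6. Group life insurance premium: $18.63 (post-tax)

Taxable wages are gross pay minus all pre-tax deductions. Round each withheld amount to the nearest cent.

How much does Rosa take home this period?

Pension contribution: $9,830.09 × 0.0417 = $409.91
Taxable wages = $9,830.09 − $409.91 = $9,420.18
City income tax: $9,420.18 × 0.0236 = $222.32
Medicare: $9,830.09 × 0.03 = $294.90
Union dues: $9,830.09 × 0.0187 = $183.82
Group life insurance premium: $18.63
Parking fee: $262.97
Total deductions = $409.91 + $222.32 + $294.90 + $183.82 + $18.63 + $262.97 = $1,392.55
Net pay = $9,830.09 − $1,392.55 = $8,437.54

$8,437.54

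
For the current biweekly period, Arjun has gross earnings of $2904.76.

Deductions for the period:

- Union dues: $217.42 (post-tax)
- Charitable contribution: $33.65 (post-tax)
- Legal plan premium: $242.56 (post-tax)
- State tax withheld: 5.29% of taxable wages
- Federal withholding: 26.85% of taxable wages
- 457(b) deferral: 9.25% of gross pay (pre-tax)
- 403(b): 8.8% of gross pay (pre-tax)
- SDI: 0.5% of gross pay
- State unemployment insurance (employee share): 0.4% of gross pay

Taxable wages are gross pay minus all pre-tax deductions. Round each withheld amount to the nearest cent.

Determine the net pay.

403(b): $2904.76 × 0.088 = $255.62
457(b) deferral: $2904.76 × 0.0925 = $268.69
Pre-tax total = $255.62 + $268.69 = $524.31
Taxable wages = $2904.76 − $524.31 = $2380.45
Federal withholding: $2380.45 × 0.2685 = $639.15
State tax withheld: $2380.45 × 0.0529 = $125.93
State unemployment insurance (employee share): $2904.76 × 0.004 = $11.62
SDI: $2904.76 × 0.005 = $14.52
Union dues: $217.42
Charitable contribution: $33.65
Legal plan premium: $242.56
Total deductions = $255.62 + $268.69 + $639.15 + $125.93 + $11.62 + $14.52 + $217.42 + $33.65 + $242.56 = $1809.16
Net pay = $2904.76 − $1809.16 = $1095.60

$1095.60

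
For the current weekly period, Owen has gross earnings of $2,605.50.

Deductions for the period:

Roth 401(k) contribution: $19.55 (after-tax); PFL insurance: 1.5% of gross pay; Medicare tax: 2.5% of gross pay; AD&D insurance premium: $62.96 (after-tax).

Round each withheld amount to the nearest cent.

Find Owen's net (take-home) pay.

Medicare tax: $2,605.50 × 0.025 = $65.14
PFL insurance: $2,605.50 × 0.015 = $39.08
AD&D insurance premium: $62.96
Roth 401(k) contribution: $19.55
Total deductions = $65.14 + $39.08 + $62.96 + $19.55 = $186.73
Net pay = $2,605.50 − $186.73 = $2,418.77

$2,418.77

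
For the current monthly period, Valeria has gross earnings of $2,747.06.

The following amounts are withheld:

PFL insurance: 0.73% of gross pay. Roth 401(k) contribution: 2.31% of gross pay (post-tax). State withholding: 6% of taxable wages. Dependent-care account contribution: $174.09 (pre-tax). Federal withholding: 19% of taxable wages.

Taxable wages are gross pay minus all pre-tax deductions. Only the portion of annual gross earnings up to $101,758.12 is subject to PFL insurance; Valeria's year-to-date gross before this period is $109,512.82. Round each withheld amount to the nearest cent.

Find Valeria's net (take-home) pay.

$1,866.27

Dependent-care account contribution: $174.09
Taxable wages = $2,747.06 − $174.09 = $2,572.97
State withholding: $2,572.97 × 0.06 = $154.38
Federal withholding: $2,572.97 × 0.19 = $488.86
PFL insurance: annual cap $101,758.12 already reached (YTD $109,512.82), so $0.00
Roth 401(k) contribution: $2,747.06 × 0.0231 = $63.46
Total deductions = $174.09 + $154.38 + $488.86 + $0.00 + $63.46 = $880.79
Net pay = $2,747.06 − $880.79 = $1,866.27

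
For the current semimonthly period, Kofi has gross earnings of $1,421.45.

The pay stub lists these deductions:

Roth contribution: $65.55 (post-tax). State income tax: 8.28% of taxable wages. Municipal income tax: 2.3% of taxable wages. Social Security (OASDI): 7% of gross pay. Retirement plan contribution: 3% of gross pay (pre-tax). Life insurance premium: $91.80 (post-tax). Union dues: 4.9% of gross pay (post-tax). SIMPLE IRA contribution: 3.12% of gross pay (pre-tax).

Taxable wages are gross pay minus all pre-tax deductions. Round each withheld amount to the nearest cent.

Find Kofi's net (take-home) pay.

$866.78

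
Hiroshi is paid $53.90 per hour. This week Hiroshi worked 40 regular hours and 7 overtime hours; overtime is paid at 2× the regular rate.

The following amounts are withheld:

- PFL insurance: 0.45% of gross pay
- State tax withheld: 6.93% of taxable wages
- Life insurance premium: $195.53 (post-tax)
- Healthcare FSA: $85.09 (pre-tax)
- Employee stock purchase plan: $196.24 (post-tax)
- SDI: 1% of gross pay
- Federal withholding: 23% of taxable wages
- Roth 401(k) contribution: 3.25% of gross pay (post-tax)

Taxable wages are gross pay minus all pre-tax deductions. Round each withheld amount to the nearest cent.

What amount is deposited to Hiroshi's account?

$1,451.26

Regular pay: 40 × $53.90 = $2,156.00
Overtime pay: 7 × $53.90 × 2 = $754.60
Gross pay = $2,156.00 + $754.60 = $2,910.60
Healthcare FSA: $85.09
Taxable wages = $2,910.60 − $85.09 = $2,825.51
State tax withheld: $2,825.51 × 0.0693 = $195.81
Federal withholding: $2,825.51 × 0.23 = $649.87
SDI: $2,910.60 × 0.01 = $29.11
PFL insurance: $2,910.60 × 0.0045 = $13.10
Roth 401(k) contribution: $2,910.60 × 0.0325 = $94.59
Employee stock purchase plan: $196.24
Life insurance premium: $195.53
Total deductions = $85.09 + $195.81 + $649.87 + $29.11 + $13.10 + $94.59 + $196.24 + $195.53 = $1,459.34
Net pay = $2,910.60 − $1,459.34 = $1,451.26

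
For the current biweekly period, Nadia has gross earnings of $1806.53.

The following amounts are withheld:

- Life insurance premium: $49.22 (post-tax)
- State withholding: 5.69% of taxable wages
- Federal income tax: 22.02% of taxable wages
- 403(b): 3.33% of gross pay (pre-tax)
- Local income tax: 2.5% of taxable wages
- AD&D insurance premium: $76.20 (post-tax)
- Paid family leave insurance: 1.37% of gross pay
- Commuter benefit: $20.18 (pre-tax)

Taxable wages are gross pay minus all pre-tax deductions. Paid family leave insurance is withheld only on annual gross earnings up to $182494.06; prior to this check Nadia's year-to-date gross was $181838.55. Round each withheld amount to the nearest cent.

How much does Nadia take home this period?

Commuter benefit: $20.18
403(b): $1806.53 × 0.0333 = $60.16
Pre-tax total = $20.18 + $60.16 = $80.34
Taxable wages = $1806.53 − $80.34 = $1726.19
Local income tax: $1726.19 × 0.025 = $43.15
Federal income tax: $1726.19 × 0.2202 = $380.11
State withholding: $1726.19 × 0.0569 = $98.22
Paid family leave insurance: only $182494.06 − $181838.55 = $655.51 of this check is subject → $655.51 × 0.0137 = $8.98
Life insurance premium: $49.22
AD&D insurance premium: $76.20
Total deductions = $20.18 + $60.16 + $43.15 + $380.11 + $98.22 + $8.98 + $49.22 + $76.20 = $736.22
Net pay = $1806.53 − $736.22 = $1070.31

$1070.31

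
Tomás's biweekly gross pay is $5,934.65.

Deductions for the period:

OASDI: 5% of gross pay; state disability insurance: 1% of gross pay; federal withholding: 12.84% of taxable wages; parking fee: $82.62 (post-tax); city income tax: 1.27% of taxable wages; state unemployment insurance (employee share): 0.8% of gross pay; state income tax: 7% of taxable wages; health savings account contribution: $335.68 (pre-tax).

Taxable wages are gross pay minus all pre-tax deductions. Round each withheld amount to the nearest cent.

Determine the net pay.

$3,930.84

Health savings account contribution: $335.68
Taxable wages = $5,934.65 − $335.68 = $5,598.97
State income tax: $5,598.97 × 0.07 = $391.93
Federal withholding: $5,598.97 × 0.1284 = $718.91
City income tax: $5,598.97 × 0.0127 = $71.11
State unemployment insurance (employee share): $5,934.65 × 0.008 = $47.48
State disability insurance: $5,934.65 × 0.01 = $59.35
OASDI: $5,934.65 × 0.05 = $296.73
Parking fee: $82.62
Total deductions = $335.68 + $391.93 + $718.91 + $71.11 + $47.48 + $59.35 + $296.73 + $82.62 = $2,003.81
Net pay = $5,934.65 − $2,003.81 = $3,930.84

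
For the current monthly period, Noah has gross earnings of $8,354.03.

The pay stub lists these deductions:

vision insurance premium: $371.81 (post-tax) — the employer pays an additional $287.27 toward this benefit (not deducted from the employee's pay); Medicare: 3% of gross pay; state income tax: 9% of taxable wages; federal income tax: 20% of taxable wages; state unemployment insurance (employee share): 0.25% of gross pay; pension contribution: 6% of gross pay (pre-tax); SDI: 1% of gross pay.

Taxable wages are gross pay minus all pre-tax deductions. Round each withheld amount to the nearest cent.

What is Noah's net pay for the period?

Pension contribution: $8,354.03 × 0.06 = $501.24
Taxable wages = $8,354.03 − $501.24 = $7,852.79
State income tax: $7,852.79 × 0.09 = $706.75
Federal income tax: $7,852.79 × 0.2 = $1,570.56
State unemployment insurance (employee share): $8,354.03 × 0.0025 = $20.89
SDI: $8,354.03 × 0.01 = $83.54
Medicare: $8,354.03 × 0.03 = $250.62
Vision insurance premium: $371.81
(Employer's $287.27 toward vision insurance premium is not withheld from the employee.)
Total deductions = $501.24 + $706.75 + $1,570.56 + $20.89 + $83.54 + $250.62 + $371.81 = $3,505.41
Net pay = $8,354.03 − $3,505.41 = $4,848.62

$4,848.62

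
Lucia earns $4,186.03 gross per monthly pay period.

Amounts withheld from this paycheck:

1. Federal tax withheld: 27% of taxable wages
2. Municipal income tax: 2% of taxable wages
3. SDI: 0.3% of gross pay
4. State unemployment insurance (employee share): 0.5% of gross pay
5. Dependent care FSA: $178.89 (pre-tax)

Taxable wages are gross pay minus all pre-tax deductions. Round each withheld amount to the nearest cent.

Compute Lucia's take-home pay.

Dependent care FSA: $178.89
Taxable wages = $4,186.03 − $178.89 = $4,007.14
Federal tax withheld: $4,007.14 × 0.27 = $1,081.93
Municipal income tax: $4,007.14 × 0.02 = $80.14
State unemployment insurance (employee share): $4,186.03 × 0.005 = $20.93
SDI: $4,186.03 × 0.003 = $12.56
Total deductions = $178.89 + $1,081.93 + $80.14 + $20.93 + $12.56 = $1,374.45
Net pay = $4,186.03 − $1,374.45 = $2,811.58

$2,811.58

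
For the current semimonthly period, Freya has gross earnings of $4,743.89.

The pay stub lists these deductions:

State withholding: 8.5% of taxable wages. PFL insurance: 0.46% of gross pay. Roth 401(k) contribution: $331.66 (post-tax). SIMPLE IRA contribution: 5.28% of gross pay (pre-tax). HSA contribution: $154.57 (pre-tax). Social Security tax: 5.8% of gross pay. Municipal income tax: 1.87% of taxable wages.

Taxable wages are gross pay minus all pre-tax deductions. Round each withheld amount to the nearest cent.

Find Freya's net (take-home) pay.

HSA contribution: $154.57
SIMPLE IRA contribution: $4,743.89 × 0.0528 = $250.48
Pre-tax total = $154.57 + $250.48 = $405.05
Taxable wages = $4,743.89 − $405.05 = $4,338.84
Municipal income tax: $4,338.84 × 0.0187 = $81.14
State withholding: $4,338.84 × 0.085 = $368.80
Social Security tax: $4,743.89 × 0.058 = $275.15
PFL insurance: $4,743.89 × 0.0046 = $21.82
Roth 401(k) contribution: $331.66
Total deductions = $154.57 + $250.48 + $81.14 + $368.80 + $275.15 + $21.82 + $331.66 = $1,483.62
Net pay = $4,743.89 − $1,483.62 = $3,260.27

$3,260.27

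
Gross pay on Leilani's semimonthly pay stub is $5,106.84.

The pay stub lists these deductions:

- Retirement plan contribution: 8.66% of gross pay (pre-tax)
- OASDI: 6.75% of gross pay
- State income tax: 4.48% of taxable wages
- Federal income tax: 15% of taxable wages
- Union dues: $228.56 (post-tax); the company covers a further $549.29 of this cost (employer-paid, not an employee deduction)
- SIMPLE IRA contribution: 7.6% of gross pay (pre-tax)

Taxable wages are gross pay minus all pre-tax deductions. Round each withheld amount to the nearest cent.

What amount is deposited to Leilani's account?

SIMPLE IRA contribution: $5,106.84 × 0.076 = $388.12
Retirement plan contribution: $5,106.84 × 0.0866 = $442.25
Pre-tax total = $388.12 + $442.25 = $830.37
Taxable wages = $5,106.84 − $830.37 = $4,276.47
State income tax: $4,276.47 × 0.0448 = $191.59
Federal income tax: $4,276.47 × 0.15 = $641.47
OASDI: $5,106.84 × 0.0675 = $344.71
Union dues: $228.56
(Employer's $549.29 toward union dues is not withheld from the employee.)
Total deductions = $388.12 + $442.25 + $191.59 + $641.47 + $344.71 + $228.56 = $2,236.70
Net pay = $5,106.84 − $2,236.70 = $2,870.14

$2,870.14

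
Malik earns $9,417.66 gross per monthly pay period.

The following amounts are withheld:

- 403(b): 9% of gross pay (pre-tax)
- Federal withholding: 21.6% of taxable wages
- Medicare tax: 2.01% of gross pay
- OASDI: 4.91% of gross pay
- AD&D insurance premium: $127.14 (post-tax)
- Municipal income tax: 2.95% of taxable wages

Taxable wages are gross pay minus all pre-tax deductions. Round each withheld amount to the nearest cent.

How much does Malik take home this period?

$5,687.27

403(b): $9,417.66 × 0.09 = $847.59
Taxable wages = $9,417.66 − $847.59 = $8,570.07
Municipal income tax: $8,570.07 × 0.0295 = $252.82
Federal withholding: $8,570.07 × 0.216 = $1,851.14
OASDI: $9,417.66 × 0.0491 = $462.41
Medicare tax: $9,417.66 × 0.0201 = $189.29
AD&D insurance premium: $127.14
Total deductions = $847.59 + $252.82 + $1,851.14 + $462.41 + $189.29 + $127.14 = $3,730.39
Net pay = $9,417.66 − $3,730.39 = $5,687.27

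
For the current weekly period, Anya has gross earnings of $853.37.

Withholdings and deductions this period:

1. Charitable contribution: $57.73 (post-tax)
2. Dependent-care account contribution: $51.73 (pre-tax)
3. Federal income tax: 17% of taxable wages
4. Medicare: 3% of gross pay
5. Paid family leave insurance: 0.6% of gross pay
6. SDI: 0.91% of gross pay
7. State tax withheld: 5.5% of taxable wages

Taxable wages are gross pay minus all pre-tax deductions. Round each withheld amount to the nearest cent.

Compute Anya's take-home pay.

$525.05

Dependent-care account contribution: $51.73
Taxable wages = $853.37 − $51.73 = $801.64
Federal income tax: $801.64 × 0.17 = $136.28
State tax withheld: $801.64 × 0.055 = $44.09
Paid family leave insurance: $853.37 × 0.006 = $5.12
Medicare: $853.37 × 0.03 = $25.60
SDI: $853.37 × 0.0091 = $7.77
Charitable contribution: $57.73
Total deductions = $51.73 + $136.28 + $44.09 + $5.12 + $25.60 + $7.77 + $57.73 = $328.32
Net pay = $853.37 − $328.32 = $525.05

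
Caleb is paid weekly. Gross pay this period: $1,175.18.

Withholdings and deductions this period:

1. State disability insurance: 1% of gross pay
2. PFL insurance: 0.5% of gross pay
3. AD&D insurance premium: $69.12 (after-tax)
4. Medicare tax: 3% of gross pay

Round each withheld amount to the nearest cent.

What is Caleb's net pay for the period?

$1,053.17

State disability insurance: $1,175.18 × 0.01 = $11.75
PFL insurance: $1,175.18 × 0.005 = $5.88
Medicare tax: $1,175.18 × 0.03 = $35.26
AD&D insurance premium: $69.12
Total deductions = $11.75 + $5.88 + $35.26 + $69.12 = $122.01
Net pay = $1,175.18 − $122.01 = $1,053.17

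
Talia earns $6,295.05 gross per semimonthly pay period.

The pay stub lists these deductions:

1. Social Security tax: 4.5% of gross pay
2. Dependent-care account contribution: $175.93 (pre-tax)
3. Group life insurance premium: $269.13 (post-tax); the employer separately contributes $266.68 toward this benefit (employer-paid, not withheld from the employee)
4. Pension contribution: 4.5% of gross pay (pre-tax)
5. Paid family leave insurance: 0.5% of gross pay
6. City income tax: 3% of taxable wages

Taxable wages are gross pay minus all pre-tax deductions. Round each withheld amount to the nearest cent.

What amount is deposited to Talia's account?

Pension contribution: $6,295.05 × 0.045 = $283.28
Dependent-care account contribution: $175.93
Pre-tax total = $283.28 + $175.93 = $459.21
Taxable wages = $6,295.05 − $459.21 = $5,835.84
City income tax: $5,835.84 × 0.03 = $175.08
Social Security tax: $6,295.05 × 0.045 = $283.28
Paid family leave insurance: $6,295.05 × 0.005 = $31.48
Group life insurance premium: $269.13
(Employer's $266.68 toward group life insurance premium is not withheld from the employee.)
Total deductions = $283.28 + $175.93 + $175.08 + $283.28 + $31.48 + $269.13 = $1,218.18
Net pay = $6,295.05 − $1,218.18 = $5,076.87

$5,076.87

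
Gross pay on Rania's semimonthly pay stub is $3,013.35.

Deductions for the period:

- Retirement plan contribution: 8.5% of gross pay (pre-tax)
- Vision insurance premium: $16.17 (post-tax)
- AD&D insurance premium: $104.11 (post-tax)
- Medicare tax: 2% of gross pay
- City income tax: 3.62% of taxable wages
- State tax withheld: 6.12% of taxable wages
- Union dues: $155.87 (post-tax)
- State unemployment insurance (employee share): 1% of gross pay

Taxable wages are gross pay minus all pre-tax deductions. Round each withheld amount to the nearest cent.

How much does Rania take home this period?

$2,122.12

Retirement plan contribution: $3,013.35 × 0.085 = $256.13
Taxable wages = $3,013.35 − $256.13 = $2,757.22
State tax withheld: $2,757.22 × 0.0612 = $168.74
City income tax: $2,757.22 × 0.0362 = $99.81
State unemployment insurance (employee share): $3,013.35 × 0.01 = $30.13
Medicare tax: $3,013.35 × 0.02 = $60.27
Vision insurance premium: $16.17
AD&D insurance premium: $104.11
Union dues: $155.87
Total deductions = $256.13 + $168.74 + $99.81 + $30.13 + $60.27 + $16.17 + $104.11 + $155.87 = $891.23
Net pay = $3,013.35 − $891.23 = $2,122.12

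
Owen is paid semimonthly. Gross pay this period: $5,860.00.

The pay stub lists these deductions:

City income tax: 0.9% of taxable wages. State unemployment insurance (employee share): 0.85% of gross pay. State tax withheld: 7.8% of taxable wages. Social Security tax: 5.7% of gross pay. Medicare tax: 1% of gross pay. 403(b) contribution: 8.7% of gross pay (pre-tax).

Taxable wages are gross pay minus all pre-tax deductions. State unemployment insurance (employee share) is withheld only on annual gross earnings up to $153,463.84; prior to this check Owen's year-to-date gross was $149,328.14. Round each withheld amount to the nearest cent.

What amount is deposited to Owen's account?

$4,456.95

403(b) contribution: $5,860.00 × 0.087 = $509.82
Taxable wages = $5,860.00 − $509.82 = $5,350.18
State tax withheld: $5,350.18 × 0.078 = $417.31
City income tax: $5,350.18 × 0.009 = $48.15
Medicare tax: $5,860.00 × 0.01 = $58.60
State unemployment insurance (employee share): only $153,463.84 − $149,328.14 = $4,135.70 of this check is subject → $4,135.70 × 0.0085 = $35.15
Social Security tax: $5,860.00 × 0.057 = $334.02
Total deductions = $509.82 + $417.31 + $48.15 + $58.60 + $35.15 + $334.02 = $1,403.05
Net pay = $5,860.00 − $1,403.05 = $4,456.95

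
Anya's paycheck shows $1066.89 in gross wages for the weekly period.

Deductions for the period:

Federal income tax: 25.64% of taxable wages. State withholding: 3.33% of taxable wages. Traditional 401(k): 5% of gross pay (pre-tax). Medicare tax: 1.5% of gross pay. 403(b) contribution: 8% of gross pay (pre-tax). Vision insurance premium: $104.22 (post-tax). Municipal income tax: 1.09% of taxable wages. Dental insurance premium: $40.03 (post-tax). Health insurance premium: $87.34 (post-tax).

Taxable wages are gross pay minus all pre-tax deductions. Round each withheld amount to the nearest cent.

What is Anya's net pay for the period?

403(b) contribution: $1066.89 × 0.08 = $85.35
Traditional 401(k): $1066.89 × 0.05 = $53.34
Pre-tax total = $85.35 + $53.34 = $138.69
Taxable wages = $1066.89 − $138.69 = $928.20
Federal income tax: $928.20 × 0.2564 = $237.99
Municipal income tax: $928.20 × 0.0109 = $10.12
State withholding: $928.20 × 0.0333 = $30.91
Medicare tax: $1066.89 × 0.015 = $16.00
Vision insurance premium: $104.22
Health insurance premium: $87.34
Dental insurance premium: $40.03
Total deductions = $85.35 + $53.34 + $237.99 + $10.12 + $30.91 + $16.00 + $104.22 + $87.34 + $40.03 = $665.30
Net pay = $1066.89 − $665.30 = $401.59

$401.59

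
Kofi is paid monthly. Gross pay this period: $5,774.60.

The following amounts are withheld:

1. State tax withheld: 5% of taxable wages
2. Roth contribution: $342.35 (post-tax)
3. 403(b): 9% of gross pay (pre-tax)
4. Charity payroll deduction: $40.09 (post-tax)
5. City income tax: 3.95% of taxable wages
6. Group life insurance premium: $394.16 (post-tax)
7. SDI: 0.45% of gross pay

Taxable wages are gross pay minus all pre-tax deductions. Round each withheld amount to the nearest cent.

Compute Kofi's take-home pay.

403(b): $5,774.60 × 0.09 = $519.71
Taxable wages = $5,774.60 − $519.71 = $5,254.89
State tax withheld: $5,254.89 × 0.05 = $262.74
City income tax: $5,254.89 × 0.0395 = $207.57
SDI: $5,774.60 × 0.0045 = $25.99
Charity payroll deduction: $40.09
Roth contribution: $342.35
Group life insurance premium: $394.16
Total deductions = $519.71 + $262.74 + $207.57 + $25.99 + $40.09 + $342.35 + $394.16 = $1,792.61
Net pay = $5,774.60 − $1,792.61 = $3,981.99

$3,981.99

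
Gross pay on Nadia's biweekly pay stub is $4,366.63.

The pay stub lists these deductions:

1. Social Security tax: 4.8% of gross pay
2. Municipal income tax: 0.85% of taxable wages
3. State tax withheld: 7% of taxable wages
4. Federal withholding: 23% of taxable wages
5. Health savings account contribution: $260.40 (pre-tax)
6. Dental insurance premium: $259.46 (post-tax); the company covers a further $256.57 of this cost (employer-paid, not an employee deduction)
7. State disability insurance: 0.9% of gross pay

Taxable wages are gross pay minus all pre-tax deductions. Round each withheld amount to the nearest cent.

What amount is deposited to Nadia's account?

$2,331.10

Health savings account contribution: $260.40
Taxable wages = $4,366.63 − $260.40 = $4,106.23
Municipal income tax: $4,106.23 × 0.0085 = $34.90
State tax withheld: $4,106.23 × 0.07 = $287.44
Federal withholding: $4,106.23 × 0.23 = $944.43
State disability insurance: $4,366.63 × 0.009 = $39.30
Social Security tax: $4,366.63 × 0.048 = $209.60
Dental insurance premium: $259.46
(Employer's $256.57 toward dental insurance premium is not withheld from the employee.)
Total deductions = $260.40 + $34.90 + $287.44 + $944.43 + $39.30 + $209.60 + $259.46 = $2,035.53
Net pay = $4,366.63 − $2,035.53 = $2,331.10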